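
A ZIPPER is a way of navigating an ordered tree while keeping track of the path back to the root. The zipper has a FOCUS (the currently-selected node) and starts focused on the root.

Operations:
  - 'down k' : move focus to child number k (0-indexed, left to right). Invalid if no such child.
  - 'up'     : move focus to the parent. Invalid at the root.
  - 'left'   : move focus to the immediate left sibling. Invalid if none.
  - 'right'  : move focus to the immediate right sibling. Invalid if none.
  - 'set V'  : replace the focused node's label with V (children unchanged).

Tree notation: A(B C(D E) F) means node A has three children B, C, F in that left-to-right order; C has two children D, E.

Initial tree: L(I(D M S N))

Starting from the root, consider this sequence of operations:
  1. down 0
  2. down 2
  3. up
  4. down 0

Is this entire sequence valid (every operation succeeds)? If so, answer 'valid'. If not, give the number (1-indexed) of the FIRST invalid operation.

Step 1 (down 0): focus=I path=0 depth=1 children=['D', 'M', 'S', 'N'] left=[] right=[] parent=L
Step 2 (down 2): focus=S path=0/2 depth=2 children=[] left=['D', 'M'] right=['N'] parent=I
Step 3 (up): focus=I path=0 depth=1 children=['D', 'M', 'S', 'N'] left=[] right=[] parent=L
Step 4 (down 0): focus=D path=0/0 depth=2 children=[] left=[] right=['M', 'S', 'N'] parent=I

Answer: valid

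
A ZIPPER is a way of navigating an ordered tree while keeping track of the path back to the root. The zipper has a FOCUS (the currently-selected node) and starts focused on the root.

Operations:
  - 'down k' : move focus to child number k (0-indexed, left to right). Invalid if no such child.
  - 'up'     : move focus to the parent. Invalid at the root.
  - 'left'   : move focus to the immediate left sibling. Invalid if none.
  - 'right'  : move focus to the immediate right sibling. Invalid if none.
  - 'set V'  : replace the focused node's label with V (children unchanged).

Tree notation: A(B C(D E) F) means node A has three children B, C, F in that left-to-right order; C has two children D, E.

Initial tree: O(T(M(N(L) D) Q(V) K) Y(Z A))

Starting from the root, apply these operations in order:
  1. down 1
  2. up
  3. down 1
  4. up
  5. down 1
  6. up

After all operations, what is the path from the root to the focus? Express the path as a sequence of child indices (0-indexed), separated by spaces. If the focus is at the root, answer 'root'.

Step 1 (down 1): focus=Y path=1 depth=1 children=['Z', 'A'] left=['T'] right=[] parent=O
Step 2 (up): focus=O path=root depth=0 children=['T', 'Y'] (at root)
Step 3 (down 1): focus=Y path=1 depth=1 children=['Z', 'A'] left=['T'] right=[] parent=O
Step 4 (up): focus=O path=root depth=0 children=['T', 'Y'] (at root)
Step 5 (down 1): focus=Y path=1 depth=1 children=['Z', 'A'] left=['T'] right=[] parent=O
Step 6 (up): focus=O path=root depth=0 children=['T', 'Y'] (at root)

Answer: root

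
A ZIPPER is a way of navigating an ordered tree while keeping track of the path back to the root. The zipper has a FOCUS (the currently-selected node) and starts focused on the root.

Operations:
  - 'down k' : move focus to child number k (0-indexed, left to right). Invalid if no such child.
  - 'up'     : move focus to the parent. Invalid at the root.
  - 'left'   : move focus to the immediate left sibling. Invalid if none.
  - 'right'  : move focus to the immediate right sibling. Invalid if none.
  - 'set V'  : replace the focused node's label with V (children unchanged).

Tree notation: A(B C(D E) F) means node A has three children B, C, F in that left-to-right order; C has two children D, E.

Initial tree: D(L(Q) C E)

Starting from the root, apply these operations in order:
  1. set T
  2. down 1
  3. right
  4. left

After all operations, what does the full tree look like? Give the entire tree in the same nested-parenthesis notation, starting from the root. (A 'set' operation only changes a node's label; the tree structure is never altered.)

Answer: T(L(Q) C E)

Derivation:
Step 1 (set T): focus=T path=root depth=0 children=['L', 'C', 'E'] (at root)
Step 2 (down 1): focus=C path=1 depth=1 children=[] left=['L'] right=['E'] parent=T
Step 3 (right): focus=E path=2 depth=1 children=[] left=['L', 'C'] right=[] parent=T
Step 4 (left): focus=C path=1 depth=1 children=[] left=['L'] right=['E'] parent=T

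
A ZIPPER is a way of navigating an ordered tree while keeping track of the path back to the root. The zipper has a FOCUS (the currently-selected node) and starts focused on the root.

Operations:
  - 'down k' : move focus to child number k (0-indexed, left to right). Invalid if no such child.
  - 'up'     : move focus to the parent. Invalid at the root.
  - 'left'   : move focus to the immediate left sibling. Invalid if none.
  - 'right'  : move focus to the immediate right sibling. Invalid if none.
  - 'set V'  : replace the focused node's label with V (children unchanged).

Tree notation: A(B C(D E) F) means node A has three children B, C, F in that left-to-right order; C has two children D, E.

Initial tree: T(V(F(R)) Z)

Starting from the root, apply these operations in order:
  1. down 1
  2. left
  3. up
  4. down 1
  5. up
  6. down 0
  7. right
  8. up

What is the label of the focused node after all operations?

Step 1 (down 1): focus=Z path=1 depth=1 children=[] left=['V'] right=[] parent=T
Step 2 (left): focus=V path=0 depth=1 children=['F'] left=[] right=['Z'] parent=T
Step 3 (up): focus=T path=root depth=0 children=['V', 'Z'] (at root)
Step 4 (down 1): focus=Z path=1 depth=1 children=[] left=['V'] right=[] parent=T
Step 5 (up): focus=T path=root depth=0 children=['V', 'Z'] (at root)
Step 6 (down 0): focus=V path=0 depth=1 children=['F'] left=[] right=['Z'] parent=T
Step 7 (right): focus=Z path=1 depth=1 children=[] left=['V'] right=[] parent=T
Step 8 (up): focus=T path=root depth=0 children=['V', 'Z'] (at root)

Answer: T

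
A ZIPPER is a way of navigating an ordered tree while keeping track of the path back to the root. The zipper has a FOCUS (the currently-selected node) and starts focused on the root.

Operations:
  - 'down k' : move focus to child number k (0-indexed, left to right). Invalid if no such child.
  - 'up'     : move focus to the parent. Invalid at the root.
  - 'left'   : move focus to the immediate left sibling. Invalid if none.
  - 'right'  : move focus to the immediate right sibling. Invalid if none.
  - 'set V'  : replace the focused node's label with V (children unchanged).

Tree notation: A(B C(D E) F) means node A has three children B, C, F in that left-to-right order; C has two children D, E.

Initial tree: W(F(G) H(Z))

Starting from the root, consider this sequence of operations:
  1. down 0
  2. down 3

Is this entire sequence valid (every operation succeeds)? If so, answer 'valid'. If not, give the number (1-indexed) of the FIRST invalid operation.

Step 1 (down 0): focus=F path=0 depth=1 children=['G'] left=[] right=['H'] parent=W
Step 2 (down 3): INVALID

Answer: 2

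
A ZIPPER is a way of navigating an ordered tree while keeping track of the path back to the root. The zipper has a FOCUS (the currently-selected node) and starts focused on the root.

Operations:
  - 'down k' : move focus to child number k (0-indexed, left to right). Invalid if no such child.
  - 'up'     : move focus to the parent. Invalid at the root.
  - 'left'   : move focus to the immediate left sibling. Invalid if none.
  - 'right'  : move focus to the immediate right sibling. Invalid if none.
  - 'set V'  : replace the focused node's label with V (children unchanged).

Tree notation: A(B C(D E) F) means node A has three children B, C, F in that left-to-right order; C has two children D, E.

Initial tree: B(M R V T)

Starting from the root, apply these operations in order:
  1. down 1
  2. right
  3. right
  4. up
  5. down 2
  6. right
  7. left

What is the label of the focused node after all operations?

Answer: V

Derivation:
Step 1 (down 1): focus=R path=1 depth=1 children=[] left=['M'] right=['V', 'T'] parent=B
Step 2 (right): focus=V path=2 depth=1 children=[] left=['M', 'R'] right=['T'] parent=B
Step 3 (right): focus=T path=3 depth=1 children=[] left=['M', 'R', 'V'] right=[] parent=B
Step 4 (up): focus=B path=root depth=0 children=['M', 'R', 'V', 'T'] (at root)
Step 5 (down 2): focus=V path=2 depth=1 children=[] left=['M', 'R'] right=['T'] parent=B
Step 6 (right): focus=T path=3 depth=1 children=[] left=['M', 'R', 'V'] right=[] parent=B
Step 7 (left): focus=V path=2 depth=1 children=[] left=['M', 'R'] right=['T'] parent=B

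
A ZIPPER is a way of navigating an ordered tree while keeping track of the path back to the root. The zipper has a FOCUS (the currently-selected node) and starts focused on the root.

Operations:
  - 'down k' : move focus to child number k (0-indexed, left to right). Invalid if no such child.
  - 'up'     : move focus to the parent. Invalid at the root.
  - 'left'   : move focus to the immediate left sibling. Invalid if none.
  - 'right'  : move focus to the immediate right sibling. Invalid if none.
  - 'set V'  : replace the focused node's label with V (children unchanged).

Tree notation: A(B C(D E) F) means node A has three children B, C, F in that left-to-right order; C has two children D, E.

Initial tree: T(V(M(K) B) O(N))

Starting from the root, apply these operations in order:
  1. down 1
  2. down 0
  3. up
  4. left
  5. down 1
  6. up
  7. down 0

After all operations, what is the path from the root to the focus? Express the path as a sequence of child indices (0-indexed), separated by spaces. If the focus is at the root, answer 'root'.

Step 1 (down 1): focus=O path=1 depth=1 children=['N'] left=['V'] right=[] parent=T
Step 2 (down 0): focus=N path=1/0 depth=2 children=[] left=[] right=[] parent=O
Step 3 (up): focus=O path=1 depth=1 children=['N'] left=['V'] right=[] parent=T
Step 4 (left): focus=V path=0 depth=1 children=['M', 'B'] left=[] right=['O'] parent=T
Step 5 (down 1): focus=B path=0/1 depth=2 children=[] left=['M'] right=[] parent=V
Step 6 (up): focus=V path=0 depth=1 children=['M', 'B'] left=[] right=['O'] parent=T
Step 7 (down 0): focus=M path=0/0 depth=2 children=['K'] left=[] right=['B'] parent=V

Answer: 0 0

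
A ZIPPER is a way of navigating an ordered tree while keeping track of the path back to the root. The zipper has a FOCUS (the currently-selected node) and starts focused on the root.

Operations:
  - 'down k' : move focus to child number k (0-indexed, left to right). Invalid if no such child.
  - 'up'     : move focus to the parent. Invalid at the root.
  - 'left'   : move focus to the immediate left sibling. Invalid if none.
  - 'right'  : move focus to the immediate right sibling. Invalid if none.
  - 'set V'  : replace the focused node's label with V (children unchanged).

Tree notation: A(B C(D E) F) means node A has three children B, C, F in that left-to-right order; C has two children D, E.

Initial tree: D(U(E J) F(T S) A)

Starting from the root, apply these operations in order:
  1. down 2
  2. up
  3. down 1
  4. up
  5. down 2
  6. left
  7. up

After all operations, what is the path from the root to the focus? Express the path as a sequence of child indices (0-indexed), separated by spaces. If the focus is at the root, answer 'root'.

Step 1 (down 2): focus=A path=2 depth=1 children=[] left=['U', 'F'] right=[] parent=D
Step 2 (up): focus=D path=root depth=0 children=['U', 'F', 'A'] (at root)
Step 3 (down 1): focus=F path=1 depth=1 children=['T', 'S'] left=['U'] right=['A'] parent=D
Step 4 (up): focus=D path=root depth=0 children=['U', 'F', 'A'] (at root)
Step 5 (down 2): focus=A path=2 depth=1 children=[] left=['U', 'F'] right=[] parent=D
Step 6 (left): focus=F path=1 depth=1 children=['T', 'S'] left=['U'] right=['A'] parent=D
Step 7 (up): focus=D path=root depth=0 children=['U', 'F', 'A'] (at root)

Answer: root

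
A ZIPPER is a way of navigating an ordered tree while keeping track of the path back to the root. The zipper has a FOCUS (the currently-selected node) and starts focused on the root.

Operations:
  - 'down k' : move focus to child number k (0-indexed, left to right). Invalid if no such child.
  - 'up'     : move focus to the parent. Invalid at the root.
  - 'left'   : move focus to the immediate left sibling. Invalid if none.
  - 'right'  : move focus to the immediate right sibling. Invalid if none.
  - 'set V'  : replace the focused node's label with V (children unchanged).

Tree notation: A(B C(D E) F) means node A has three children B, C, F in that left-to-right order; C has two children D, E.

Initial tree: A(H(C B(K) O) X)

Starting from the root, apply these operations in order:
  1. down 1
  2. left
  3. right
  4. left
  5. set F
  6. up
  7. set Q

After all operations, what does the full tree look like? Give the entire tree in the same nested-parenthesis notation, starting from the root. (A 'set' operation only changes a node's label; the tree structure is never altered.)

Step 1 (down 1): focus=X path=1 depth=1 children=[] left=['H'] right=[] parent=A
Step 2 (left): focus=H path=0 depth=1 children=['C', 'B', 'O'] left=[] right=['X'] parent=A
Step 3 (right): focus=X path=1 depth=1 children=[] left=['H'] right=[] parent=A
Step 4 (left): focus=H path=0 depth=1 children=['C', 'B', 'O'] left=[] right=['X'] parent=A
Step 5 (set F): focus=F path=0 depth=1 children=['C', 'B', 'O'] left=[] right=['X'] parent=A
Step 6 (up): focus=A path=root depth=0 children=['F', 'X'] (at root)
Step 7 (set Q): focus=Q path=root depth=0 children=['F', 'X'] (at root)

Answer: Q(F(C B(K) O) X)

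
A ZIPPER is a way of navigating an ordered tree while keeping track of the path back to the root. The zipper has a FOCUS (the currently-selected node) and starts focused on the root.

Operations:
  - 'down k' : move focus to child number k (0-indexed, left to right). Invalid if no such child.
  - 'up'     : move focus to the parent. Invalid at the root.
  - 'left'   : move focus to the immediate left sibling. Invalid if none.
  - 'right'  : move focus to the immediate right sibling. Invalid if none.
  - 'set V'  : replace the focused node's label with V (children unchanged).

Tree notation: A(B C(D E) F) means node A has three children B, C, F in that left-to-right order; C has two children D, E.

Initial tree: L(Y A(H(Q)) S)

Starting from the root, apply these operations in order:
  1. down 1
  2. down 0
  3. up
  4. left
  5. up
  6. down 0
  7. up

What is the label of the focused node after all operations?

Answer: L

Derivation:
Step 1 (down 1): focus=A path=1 depth=1 children=['H'] left=['Y'] right=['S'] parent=L
Step 2 (down 0): focus=H path=1/0 depth=2 children=['Q'] left=[] right=[] parent=A
Step 3 (up): focus=A path=1 depth=1 children=['H'] left=['Y'] right=['S'] parent=L
Step 4 (left): focus=Y path=0 depth=1 children=[] left=[] right=['A', 'S'] parent=L
Step 5 (up): focus=L path=root depth=0 children=['Y', 'A', 'S'] (at root)
Step 6 (down 0): focus=Y path=0 depth=1 children=[] left=[] right=['A', 'S'] parent=L
Step 7 (up): focus=L path=root depth=0 children=['Y', 'A', 'S'] (at root)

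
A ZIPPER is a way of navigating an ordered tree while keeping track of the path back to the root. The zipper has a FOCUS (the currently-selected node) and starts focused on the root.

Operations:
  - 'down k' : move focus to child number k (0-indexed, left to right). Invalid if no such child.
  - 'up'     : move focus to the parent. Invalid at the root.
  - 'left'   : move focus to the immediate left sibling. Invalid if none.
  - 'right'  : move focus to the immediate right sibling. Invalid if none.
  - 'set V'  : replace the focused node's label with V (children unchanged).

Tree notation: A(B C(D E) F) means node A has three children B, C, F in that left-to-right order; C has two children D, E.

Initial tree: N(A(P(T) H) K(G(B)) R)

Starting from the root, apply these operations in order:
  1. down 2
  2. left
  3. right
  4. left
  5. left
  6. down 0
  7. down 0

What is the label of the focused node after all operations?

Answer: T

Derivation:
Step 1 (down 2): focus=R path=2 depth=1 children=[] left=['A', 'K'] right=[] parent=N
Step 2 (left): focus=K path=1 depth=1 children=['G'] left=['A'] right=['R'] parent=N
Step 3 (right): focus=R path=2 depth=1 children=[] left=['A', 'K'] right=[] parent=N
Step 4 (left): focus=K path=1 depth=1 children=['G'] left=['A'] right=['R'] parent=N
Step 5 (left): focus=A path=0 depth=1 children=['P', 'H'] left=[] right=['K', 'R'] parent=N
Step 6 (down 0): focus=P path=0/0 depth=2 children=['T'] left=[] right=['H'] parent=A
Step 7 (down 0): focus=T path=0/0/0 depth=3 children=[] left=[] right=[] parent=P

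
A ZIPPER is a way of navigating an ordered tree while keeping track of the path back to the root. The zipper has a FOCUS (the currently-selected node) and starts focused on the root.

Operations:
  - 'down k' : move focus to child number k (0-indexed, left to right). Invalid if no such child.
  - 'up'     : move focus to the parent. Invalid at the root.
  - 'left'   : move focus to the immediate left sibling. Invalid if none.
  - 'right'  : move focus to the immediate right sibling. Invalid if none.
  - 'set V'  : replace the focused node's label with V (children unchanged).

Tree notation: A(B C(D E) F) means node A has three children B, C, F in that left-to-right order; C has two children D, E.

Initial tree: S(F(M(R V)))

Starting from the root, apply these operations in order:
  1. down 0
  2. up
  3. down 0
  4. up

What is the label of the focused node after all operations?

Answer: S

Derivation:
Step 1 (down 0): focus=F path=0 depth=1 children=['M'] left=[] right=[] parent=S
Step 2 (up): focus=S path=root depth=0 children=['F'] (at root)
Step 3 (down 0): focus=F path=0 depth=1 children=['M'] left=[] right=[] parent=S
Step 4 (up): focus=S path=root depth=0 children=['F'] (at root)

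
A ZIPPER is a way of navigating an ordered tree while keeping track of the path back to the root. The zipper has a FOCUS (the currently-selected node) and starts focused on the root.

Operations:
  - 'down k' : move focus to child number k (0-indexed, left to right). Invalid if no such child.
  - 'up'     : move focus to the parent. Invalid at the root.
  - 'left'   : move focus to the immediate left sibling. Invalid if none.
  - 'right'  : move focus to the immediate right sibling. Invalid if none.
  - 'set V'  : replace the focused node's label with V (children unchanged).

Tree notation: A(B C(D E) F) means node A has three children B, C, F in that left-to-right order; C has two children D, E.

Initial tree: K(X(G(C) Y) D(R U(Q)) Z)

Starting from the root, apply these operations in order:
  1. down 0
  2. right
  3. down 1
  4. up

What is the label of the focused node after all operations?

Answer: D

Derivation:
Step 1 (down 0): focus=X path=0 depth=1 children=['G', 'Y'] left=[] right=['D', 'Z'] parent=K
Step 2 (right): focus=D path=1 depth=1 children=['R', 'U'] left=['X'] right=['Z'] parent=K
Step 3 (down 1): focus=U path=1/1 depth=2 children=['Q'] left=['R'] right=[] parent=D
Step 4 (up): focus=D path=1 depth=1 children=['R', 'U'] left=['X'] right=['Z'] parent=K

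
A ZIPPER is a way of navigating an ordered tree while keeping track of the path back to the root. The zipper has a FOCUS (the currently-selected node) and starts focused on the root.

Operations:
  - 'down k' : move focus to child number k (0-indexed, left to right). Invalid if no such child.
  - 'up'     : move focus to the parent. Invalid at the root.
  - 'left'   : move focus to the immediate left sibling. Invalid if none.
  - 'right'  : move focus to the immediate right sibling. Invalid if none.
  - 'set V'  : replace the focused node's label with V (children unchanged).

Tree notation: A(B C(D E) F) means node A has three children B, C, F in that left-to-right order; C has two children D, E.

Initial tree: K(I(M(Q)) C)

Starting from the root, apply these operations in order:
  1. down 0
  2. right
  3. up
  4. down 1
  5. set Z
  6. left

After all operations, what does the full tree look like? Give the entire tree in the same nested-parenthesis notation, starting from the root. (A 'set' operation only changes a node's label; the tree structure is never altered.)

Answer: K(I(M(Q)) Z)

Derivation:
Step 1 (down 0): focus=I path=0 depth=1 children=['M'] left=[] right=['C'] parent=K
Step 2 (right): focus=C path=1 depth=1 children=[] left=['I'] right=[] parent=K
Step 3 (up): focus=K path=root depth=0 children=['I', 'C'] (at root)
Step 4 (down 1): focus=C path=1 depth=1 children=[] left=['I'] right=[] parent=K
Step 5 (set Z): focus=Z path=1 depth=1 children=[] left=['I'] right=[] parent=K
Step 6 (left): focus=I path=0 depth=1 children=['M'] left=[] right=['Z'] parent=K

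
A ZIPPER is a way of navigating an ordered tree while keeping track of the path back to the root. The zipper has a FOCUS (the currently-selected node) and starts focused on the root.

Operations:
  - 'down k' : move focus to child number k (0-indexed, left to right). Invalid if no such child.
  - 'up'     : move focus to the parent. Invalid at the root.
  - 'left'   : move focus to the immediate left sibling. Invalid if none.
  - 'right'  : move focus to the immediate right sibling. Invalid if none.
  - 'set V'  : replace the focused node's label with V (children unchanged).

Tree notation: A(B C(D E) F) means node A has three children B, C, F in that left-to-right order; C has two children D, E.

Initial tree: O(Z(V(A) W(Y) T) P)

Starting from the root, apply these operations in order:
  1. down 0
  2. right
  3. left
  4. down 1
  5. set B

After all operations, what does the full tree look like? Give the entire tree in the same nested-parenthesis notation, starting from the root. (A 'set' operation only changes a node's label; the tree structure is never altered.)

Answer: O(Z(V(A) B(Y) T) P)

Derivation:
Step 1 (down 0): focus=Z path=0 depth=1 children=['V', 'W', 'T'] left=[] right=['P'] parent=O
Step 2 (right): focus=P path=1 depth=1 children=[] left=['Z'] right=[] parent=O
Step 3 (left): focus=Z path=0 depth=1 children=['V', 'W', 'T'] left=[] right=['P'] parent=O
Step 4 (down 1): focus=W path=0/1 depth=2 children=['Y'] left=['V'] right=['T'] parent=Z
Step 5 (set B): focus=B path=0/1 depth=2 children=['Y'] left=['V'] right=['T'] parent=Z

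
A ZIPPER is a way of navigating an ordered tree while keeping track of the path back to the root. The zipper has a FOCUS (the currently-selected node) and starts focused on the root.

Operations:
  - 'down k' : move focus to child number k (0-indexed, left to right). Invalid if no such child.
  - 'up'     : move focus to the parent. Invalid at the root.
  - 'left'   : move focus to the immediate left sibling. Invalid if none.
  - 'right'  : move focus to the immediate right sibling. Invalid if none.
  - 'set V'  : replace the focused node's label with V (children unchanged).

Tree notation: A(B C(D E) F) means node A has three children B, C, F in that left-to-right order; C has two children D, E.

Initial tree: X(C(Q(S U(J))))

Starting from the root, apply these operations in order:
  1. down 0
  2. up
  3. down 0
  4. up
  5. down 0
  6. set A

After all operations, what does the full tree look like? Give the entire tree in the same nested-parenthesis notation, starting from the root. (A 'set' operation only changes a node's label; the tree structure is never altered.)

Step 1 (down 0): focus=C path=0 depth=1 children=['Q'] left=[] right=[] parent=X
Step 2 (up): focus=X path=root depth=0 children=['C'] (at root)
Step 3 (down 0): focus=C path=0 depth=1 children=['Q'] left=[] right=[] parent=X
Step 4 (up): focus=X path=root depth=0 children=['C'] (at root)
Step 5 (down 0): focus=C path=0 depth=1 children=['Q'] left=[] right=[] parent=X
Step 6 (set A): focus=A path=0 depth=1 children=['Q'] left=[] right=[] parent=X

Answer: X(A(Q(S U(J))))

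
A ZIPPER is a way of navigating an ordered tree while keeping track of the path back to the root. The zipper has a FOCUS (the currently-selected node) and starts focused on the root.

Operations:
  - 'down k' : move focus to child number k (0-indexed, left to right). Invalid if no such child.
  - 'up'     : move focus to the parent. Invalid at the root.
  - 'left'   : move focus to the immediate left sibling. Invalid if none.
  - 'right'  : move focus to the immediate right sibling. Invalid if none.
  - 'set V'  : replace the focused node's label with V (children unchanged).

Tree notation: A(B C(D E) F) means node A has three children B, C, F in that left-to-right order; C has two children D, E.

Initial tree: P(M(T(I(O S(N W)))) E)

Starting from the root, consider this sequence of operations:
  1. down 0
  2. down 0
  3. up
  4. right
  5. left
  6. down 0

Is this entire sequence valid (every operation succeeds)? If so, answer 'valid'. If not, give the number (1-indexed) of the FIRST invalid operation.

Answer: valid

Derivation:
Step 1 (down 0): focus=M path=0 depth=1 children=['T'] left=[] right=['E'] parent=P
Step 2 (down 0): focus=T path=0/0 depth=2 children=['I'] left=[] right=[] parent=M
Step 3 (up): focus=M path=0 depth=1 children=['T'] left=[] right=['E'] parent=P
Step 4 (right): focus=E path=1 depth=1 children=[] left=['M'] right=[] parent=P
Step 5 (left): focus=M path=0 depth=1 children=['T'] left=[] right=['E'] parent=P
Step 6 (down 0): focus=T path=0/0 depth=2 children=['I'] left=[] right=[] parent=M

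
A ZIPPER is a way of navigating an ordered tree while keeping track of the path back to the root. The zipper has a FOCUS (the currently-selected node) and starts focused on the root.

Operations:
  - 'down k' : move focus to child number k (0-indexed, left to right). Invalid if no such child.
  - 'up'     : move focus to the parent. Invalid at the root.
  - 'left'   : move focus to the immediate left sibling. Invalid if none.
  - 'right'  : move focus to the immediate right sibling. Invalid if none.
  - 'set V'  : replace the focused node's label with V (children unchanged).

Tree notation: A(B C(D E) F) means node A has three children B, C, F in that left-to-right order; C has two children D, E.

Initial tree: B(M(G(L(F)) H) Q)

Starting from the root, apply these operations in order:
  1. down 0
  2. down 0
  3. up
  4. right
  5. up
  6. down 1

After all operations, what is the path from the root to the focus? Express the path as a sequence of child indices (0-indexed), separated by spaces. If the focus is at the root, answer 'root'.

Step 1 (down 0): focus=M path=0 depth=1 children=['G', 'H'] left=[] right=['Q'] parent=B
Step 2 (down 0): focus=G path=0/0 depth=2 children=['L'] left=[] right=['H'] parent=M
Step 3 (up): focus=M path=0 depth=1 children=['G', 'H'] left=[] right=['Q'] parent=B
Step 4 (right): focus=Q path=1 depth=1 children=[] left=['M'] right=[] parent=B
Step 5 (up): focus=B path=root depth=0 children=['M', 'Q'] (at root)
Step 6 (down 1): focus=Q path=1 depth=1 children=[] left=['M'] right=[] parent=B

Answer: 1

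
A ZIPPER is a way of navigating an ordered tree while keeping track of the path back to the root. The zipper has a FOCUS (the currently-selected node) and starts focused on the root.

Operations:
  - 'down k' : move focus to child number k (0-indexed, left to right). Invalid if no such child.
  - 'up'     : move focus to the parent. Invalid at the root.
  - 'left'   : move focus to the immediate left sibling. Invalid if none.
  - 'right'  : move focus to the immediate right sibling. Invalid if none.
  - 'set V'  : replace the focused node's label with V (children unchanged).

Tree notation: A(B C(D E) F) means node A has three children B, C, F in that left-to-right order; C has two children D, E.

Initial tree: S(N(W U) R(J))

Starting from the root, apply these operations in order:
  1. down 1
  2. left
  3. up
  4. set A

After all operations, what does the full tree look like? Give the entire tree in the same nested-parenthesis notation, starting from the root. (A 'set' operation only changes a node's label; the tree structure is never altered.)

Step 1 (down 1): focus=R path=1 depth=1 children=['J'] left=['N'] right=[] parent=S
Step 2 (left): focus=N path=0 depth=1 children=['W', 'U'] left=[] right=['R'] parent=S
Step 3 (up): focus=S path=root depth=0 children=['N', 'R'] (at root)
Step 4 (set A): focus=A path=root depth=0 children=['N', 'R'] (at root)

Answer: A(N(W U) R(J))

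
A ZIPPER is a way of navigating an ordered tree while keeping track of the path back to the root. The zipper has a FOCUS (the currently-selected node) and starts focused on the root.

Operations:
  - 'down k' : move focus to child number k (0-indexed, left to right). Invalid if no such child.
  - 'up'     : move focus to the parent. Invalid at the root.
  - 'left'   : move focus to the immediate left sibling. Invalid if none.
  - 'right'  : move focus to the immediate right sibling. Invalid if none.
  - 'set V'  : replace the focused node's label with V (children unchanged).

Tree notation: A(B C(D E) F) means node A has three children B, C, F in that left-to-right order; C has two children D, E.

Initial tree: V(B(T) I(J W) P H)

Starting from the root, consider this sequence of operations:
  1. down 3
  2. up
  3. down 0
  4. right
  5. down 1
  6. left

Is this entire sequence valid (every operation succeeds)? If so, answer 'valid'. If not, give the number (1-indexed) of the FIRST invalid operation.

Step 1 (down 3): focus=H path=3 depth=1 children=[] left=['B', 'I', 'P'] right=[] parent=V
Step 2 (up): focus=V path=root depth=0 children=['B', 'I', 'P', 'H'] (at root)
Step 3 (down 0): focus=B path=0 depth=1 children=['T'] left=[] right=['I', 'P', 'H'] parent=V
Step 4 (right): focus=I path=1 depth=1 children=['J', 'W'] left=['B'] right=['P', 'H'] parent=V
Step 5 (down 1): focus=W path=1/1 depth=2 children=[] left=['J'] right=[] parent=I
Step 6 (left): focus=J path=1/0 depth=2 children=[] left=[] right=['W'] parent=I

Answer: valid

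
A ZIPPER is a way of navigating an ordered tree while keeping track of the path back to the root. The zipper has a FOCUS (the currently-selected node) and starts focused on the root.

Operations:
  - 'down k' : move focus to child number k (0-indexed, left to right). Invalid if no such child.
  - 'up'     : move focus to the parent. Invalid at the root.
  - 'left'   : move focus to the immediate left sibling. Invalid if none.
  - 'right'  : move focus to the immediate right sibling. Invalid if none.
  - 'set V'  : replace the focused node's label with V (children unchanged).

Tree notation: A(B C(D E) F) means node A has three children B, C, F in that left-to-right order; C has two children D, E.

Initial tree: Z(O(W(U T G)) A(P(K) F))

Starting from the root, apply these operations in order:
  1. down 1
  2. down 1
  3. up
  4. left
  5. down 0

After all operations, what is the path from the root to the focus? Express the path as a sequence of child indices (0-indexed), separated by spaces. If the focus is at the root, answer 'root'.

Step 1 (down 1): focus=A path=1 depth=1 children=['P', 'F'] left=['O'] right=[] parent=Z
Step 2 (down 1): focus=F path=1/1 depth=2 children=[] left=['P'] right=[] parent=A
Step 3 (up): focus=A path=1 depth=1 children=['P', 'F'] left=['O'] right=[] parent=Z
Step 4 (left): focus=O path=0 depth=1 children=['W'] left=[] right=['A'] parent=Z
Step 5 (down 0): focus=W path=0/0 depth=2 children=['U', 'T', 'G'] left=[] right=[] parent=O

Answer: 0 0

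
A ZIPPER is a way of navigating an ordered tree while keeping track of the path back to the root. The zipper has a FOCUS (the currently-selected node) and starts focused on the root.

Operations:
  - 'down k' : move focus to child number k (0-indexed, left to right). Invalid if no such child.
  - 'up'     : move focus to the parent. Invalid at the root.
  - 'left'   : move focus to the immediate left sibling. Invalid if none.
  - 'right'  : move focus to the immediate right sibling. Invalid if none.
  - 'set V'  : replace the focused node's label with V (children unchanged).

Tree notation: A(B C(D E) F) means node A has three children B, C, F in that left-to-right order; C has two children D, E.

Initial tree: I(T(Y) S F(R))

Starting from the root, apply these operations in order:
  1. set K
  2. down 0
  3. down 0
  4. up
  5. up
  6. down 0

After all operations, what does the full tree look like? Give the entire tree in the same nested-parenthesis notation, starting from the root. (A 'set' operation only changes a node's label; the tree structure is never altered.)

Answer: K(T(Y) S F(R))

Derivation:
Step 1 (set K): focus=K path=root depth=0 children=['T', 'S', 'F'] (at root)
Step 2 (down 0): focus=T path=0 depth=1 children=['Y'] left=[] right=['S', 'F'] parent=K
Step 3 (down 0): focus=Y path=0/0 depth=2 children=[] left=[] right=[] parent=T
Step 4 (up): focus=T path=0 depth=1 children=['Y'] left=[] right=['S', 'F'] parent=K
Step 5 (up): focus=K path=root depth=0 children=['T', 'S', 'F'] (at root)
Step 6 (down 0): focus=T path=0 depth=1 children=['Y'] left=[] right=['S', 'F'] parent=K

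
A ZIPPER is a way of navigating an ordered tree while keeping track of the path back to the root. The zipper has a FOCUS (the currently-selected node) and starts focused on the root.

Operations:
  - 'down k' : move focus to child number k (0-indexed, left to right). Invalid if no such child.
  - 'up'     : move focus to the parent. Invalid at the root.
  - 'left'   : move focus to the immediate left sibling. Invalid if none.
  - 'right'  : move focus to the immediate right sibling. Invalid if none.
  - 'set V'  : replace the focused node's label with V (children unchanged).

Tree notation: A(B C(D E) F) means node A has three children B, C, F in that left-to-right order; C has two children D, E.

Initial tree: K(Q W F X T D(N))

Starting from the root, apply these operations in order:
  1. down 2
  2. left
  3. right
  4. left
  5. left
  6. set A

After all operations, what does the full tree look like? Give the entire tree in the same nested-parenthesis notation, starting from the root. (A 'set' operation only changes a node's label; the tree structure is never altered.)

Step 1 (down 2): focus=F path=2 depth=1 children=[] left=['Q', 'W'] right=['X', 'T', 'D'] parent=K
Step 2 (left): focus=W path=1 depth=1 children=[] left=['Q'] right=['F', 'X', 'T', 'D'] parent=K
Step 3 (right): focus=F path=2 depth=1 children=[] left=['Q', 'W'] right=['X', 'T', 'D'] parent=K
Step 4 (left): focus=W path=1 depth=1 children=[] left=['Q'] right=['F', 'X', 'T', 'D'] parent=K
Step 5 (left): focus=Q path=0 depth=1 children=[] left=[] right=['W', 'F', 'X', 'T', 'D'] parent=K
Step 6 (set A): focus=A path=0 depth=1 children=[] left=[] right=['W', 'F', 'X', 'T', 'D'] parent=K

Answer: K(A W F X T D(N))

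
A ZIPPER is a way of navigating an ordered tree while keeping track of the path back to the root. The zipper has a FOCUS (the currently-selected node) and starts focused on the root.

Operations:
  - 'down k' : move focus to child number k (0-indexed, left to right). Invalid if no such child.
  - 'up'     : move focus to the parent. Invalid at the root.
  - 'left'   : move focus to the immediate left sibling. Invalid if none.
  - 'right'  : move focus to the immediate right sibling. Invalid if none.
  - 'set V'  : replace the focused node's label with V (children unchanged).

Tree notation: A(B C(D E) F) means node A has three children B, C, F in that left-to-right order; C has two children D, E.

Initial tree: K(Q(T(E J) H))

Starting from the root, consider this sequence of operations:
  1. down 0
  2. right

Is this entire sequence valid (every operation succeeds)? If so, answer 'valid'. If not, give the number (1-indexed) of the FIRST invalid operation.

Answer: 2

Derivation:
Step 1 (down 0): focus=Q path=0 depth=1 children=['T', 'H'] left=[] right=[] parent=K
Step 2 (right): INVALID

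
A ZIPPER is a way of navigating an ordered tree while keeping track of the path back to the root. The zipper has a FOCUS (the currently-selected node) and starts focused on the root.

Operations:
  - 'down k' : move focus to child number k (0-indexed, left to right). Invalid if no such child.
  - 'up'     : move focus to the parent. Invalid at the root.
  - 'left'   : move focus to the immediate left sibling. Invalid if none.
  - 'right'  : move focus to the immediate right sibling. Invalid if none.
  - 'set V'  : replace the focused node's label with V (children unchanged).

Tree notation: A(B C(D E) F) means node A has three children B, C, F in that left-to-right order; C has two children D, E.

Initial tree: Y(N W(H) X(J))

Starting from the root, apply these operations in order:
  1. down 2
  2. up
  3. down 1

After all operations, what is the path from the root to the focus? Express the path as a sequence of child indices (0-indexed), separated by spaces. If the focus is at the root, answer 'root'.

Step 1 (down 2): focus=X path=2 depth=1 children=['J'] left=['N', 'W'] right=[] parent=Y
Step 2 (up): focus=Y path=root depth=0 children=['N', 'W', 'X'] (at root)
Step 3 (down 1): focus=W path=1 depth=1 children=['H'] left=['N'] right=['X'] parent=Y

Answer: 1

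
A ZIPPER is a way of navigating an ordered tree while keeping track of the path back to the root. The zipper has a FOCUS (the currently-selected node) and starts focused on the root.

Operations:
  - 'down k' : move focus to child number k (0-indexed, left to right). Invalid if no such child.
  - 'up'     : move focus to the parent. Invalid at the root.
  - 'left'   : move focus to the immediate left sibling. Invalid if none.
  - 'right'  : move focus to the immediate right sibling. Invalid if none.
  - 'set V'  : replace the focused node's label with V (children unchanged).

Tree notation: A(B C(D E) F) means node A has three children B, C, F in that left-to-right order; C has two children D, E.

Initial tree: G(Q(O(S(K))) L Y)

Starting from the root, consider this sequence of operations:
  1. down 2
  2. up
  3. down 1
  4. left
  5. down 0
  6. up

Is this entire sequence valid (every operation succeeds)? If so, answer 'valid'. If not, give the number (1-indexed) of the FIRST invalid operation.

Step 1 (down 2): focus=Y path=2 depth=1 children=[] left=['Q', 'L'] right=[] parent=G
Step 2 (up): focus=G path=root depth=0 children=['Q', 'L', 'Y'] (at root)
Step 3 (down 1): focus=L path=1 depth=1 children=[] left=['Q'] right=['Y'] parent=G
Step 4 (left): focus=Q path=0 depth=1 children=['O'] left=[] right=['L', 'Y'] parent=G
Step 5 (down 0): focus=O path=0/0 depth=2 children=['S'] left=[] right=[] parent=Q
Step 6 (up): focus=Q path=0 depth=1 children=['O'] left=[] right=['L', 'Y'] parent=G

Answer: valid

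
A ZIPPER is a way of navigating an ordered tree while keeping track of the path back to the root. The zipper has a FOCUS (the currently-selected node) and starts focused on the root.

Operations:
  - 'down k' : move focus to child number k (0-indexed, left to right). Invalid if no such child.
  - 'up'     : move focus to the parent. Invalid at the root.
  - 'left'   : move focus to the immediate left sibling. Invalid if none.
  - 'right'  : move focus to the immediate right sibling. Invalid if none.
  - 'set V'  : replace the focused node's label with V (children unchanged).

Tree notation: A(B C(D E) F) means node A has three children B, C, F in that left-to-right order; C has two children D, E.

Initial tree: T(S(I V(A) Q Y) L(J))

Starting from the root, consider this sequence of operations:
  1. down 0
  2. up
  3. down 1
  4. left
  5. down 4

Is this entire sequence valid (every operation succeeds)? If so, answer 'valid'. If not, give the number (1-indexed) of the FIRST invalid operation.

Answer: 5

Derivation:
Step 1 (down 0): focus=S path=0 depth=1 children=['I', 'V', 'Q', 'Y'] left=[] right=['L'] parent=T
Step 2 (up): focus=T path=root depth=0 children=['S', 'L'] (at root)
Step 3 (down 1): focus=L path=1 depth=1 children=['J'] left=['S'] right=[] parent=T
Step 4 (left): focus=S path=0 depth=1 children=['I', 'V', 'Q', 'Y'] left=[] right=['L'] parent=T
Step 5 (down 4): INVALID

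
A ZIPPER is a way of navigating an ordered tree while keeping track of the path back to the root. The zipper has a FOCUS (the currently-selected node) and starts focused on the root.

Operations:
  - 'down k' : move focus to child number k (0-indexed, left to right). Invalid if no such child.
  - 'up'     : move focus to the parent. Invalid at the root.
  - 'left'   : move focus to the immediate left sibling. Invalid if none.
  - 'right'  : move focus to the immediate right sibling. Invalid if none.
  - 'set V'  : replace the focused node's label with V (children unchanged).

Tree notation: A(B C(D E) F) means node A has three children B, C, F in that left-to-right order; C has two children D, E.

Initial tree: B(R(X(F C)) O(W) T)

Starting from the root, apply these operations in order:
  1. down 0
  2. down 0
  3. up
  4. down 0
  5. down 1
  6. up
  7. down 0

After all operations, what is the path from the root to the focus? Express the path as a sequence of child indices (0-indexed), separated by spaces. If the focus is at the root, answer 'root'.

Answer: 0 0 0

Derivation:
Step 1 (down 0): focus=R path=0 depth=1 children=['X'] left=[] right=['O', 'T'] parent=B
Step 2 (down 0): focus=X path=0/0 depth=2 children=['F', 'C'] left=[] right=[] parent=R
Step 3 (up): focus=R path=0 depth=1 children=['X'] left=[] right=['O', 'T'] parent=B
Step 4 (down 0): focus=X path=0/0 depth=2 children=['F', 'C'] left=[] right=[] parent=R
Step 5 (down 1): focus=C path=0/0/1 depth=3 children=[] left=['F'] right=[] parent=X
Step 6 (up): focus=X path=0/0 depth=2 children=['F', 'C'] left=[] right=[] parent=R
Step 7 (down 0): focus=F path=0/0/0 depth=3 children=[] left=[] right=['C'] parent=X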